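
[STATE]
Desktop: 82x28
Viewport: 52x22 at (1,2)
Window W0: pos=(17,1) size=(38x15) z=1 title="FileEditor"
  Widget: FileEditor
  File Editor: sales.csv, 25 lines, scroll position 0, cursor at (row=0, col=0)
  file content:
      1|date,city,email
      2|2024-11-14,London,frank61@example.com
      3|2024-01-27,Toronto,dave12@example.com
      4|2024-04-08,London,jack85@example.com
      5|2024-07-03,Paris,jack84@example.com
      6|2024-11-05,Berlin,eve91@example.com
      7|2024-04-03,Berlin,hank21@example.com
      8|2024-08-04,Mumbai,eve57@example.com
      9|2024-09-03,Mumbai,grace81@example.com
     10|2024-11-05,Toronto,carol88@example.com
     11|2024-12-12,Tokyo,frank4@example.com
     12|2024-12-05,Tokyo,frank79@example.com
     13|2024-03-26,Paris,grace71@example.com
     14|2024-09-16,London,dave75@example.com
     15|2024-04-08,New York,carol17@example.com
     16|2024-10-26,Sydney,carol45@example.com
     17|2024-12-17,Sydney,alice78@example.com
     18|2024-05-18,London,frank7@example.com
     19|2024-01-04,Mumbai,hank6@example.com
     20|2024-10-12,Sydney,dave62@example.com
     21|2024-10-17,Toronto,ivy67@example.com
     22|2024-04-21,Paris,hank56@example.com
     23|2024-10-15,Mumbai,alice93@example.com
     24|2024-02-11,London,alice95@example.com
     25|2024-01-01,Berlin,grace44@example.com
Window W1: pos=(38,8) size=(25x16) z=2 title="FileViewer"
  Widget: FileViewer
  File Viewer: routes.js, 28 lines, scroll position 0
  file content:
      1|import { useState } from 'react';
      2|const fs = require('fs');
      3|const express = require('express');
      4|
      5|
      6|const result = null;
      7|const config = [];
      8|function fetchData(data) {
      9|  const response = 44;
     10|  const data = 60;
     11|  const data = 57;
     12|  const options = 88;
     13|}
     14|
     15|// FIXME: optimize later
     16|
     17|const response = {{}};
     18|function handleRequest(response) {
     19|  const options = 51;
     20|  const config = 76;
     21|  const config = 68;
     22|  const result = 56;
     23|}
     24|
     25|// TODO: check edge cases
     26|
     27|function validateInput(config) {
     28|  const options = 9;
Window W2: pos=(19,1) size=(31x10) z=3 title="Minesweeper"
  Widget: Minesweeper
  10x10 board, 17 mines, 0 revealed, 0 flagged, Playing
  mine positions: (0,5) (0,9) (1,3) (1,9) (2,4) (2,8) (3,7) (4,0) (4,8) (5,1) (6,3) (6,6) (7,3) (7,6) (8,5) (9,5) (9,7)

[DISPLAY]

                ┃ ┃ Minesweeper                 ┃   
                ┠─┠─────────────────────────────┨───
                ┃█┃■■■■■■■■■■                   ┃   
                ┃2┃■■■■■■■■■■                   ┃e.c
                ┃2┃■■■■■■■■■■                   ┃e.c
                ┃2┃■■■■■■■■■■                   ┃.co
                ┃2┃■■■■■■■■■■                   ┃━━━
                ┃2┃■■■■■■■■■■                   ┃   
                ┃2┗━━━━━━━━━━━━━━━━━━━━━━━━━━━━━┛───
                ┃2024-08-04,Mumbai,ev┃import { useSt
                ┃2024-09-03,Mumbai,gr┃const fs = req
                ┃2024-11-05,Toronto,c┃const express 
                ┃2024-12-12,Tokyo,fra┃              
                ┗━━━━━━━━━━━━━━━━━━━━┃              
                                     ┃const result =
                                     ┃const config =
                                     ┃function fetch
                                     ┃  const respon
                                     ┃  const data =
                                     ┃  const data =
                                     ┃  const option
                                     ┗━━━━━━━━━━━━━━


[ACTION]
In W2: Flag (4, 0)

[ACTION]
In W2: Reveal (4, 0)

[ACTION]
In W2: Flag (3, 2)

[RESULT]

                ┃ ┃ Minesweeper                 ┃   
                ┠─┠─────────────────────────────┨───
                ┃█┃■■■■■■■■■■                   ┃   
                ┃2┃■■■■■■■■■■                   ┃e.c
                ┃2┃■■■■■■■■■■                   ┃e.c
                ┃2┃■■⚑■■■■■■■                   ┃.co
                ┃2┃⚑■■■■■■■■■                   ┃━━━
                ┃2┃■■■■■■■■■■                   ┃   
                ┃2┗━━━━━━━━━━━━━━━━━━━━━━━━━━━━━┛───
                ┃2024-08-04,Mumbai,ev┃import { useSt
                ┃2024-09-03,Mumbai,gr┃const fs = req
                ┃2024-11-05,Toronto,c┃const express 
                ┃2024-12-12,Tokyo,fra┃              
                ┗━━━━━━━━━━━━━━━━━━━━┃              
                                     ┃const result =
                                     ┃const config =
                                     ┃function fetch
                                     ┃  const respon
                                     ┃  const data =
                                     ┃  const data =
                                     ┃  const option
                                     ┗━━━━━━━━━━━━━━


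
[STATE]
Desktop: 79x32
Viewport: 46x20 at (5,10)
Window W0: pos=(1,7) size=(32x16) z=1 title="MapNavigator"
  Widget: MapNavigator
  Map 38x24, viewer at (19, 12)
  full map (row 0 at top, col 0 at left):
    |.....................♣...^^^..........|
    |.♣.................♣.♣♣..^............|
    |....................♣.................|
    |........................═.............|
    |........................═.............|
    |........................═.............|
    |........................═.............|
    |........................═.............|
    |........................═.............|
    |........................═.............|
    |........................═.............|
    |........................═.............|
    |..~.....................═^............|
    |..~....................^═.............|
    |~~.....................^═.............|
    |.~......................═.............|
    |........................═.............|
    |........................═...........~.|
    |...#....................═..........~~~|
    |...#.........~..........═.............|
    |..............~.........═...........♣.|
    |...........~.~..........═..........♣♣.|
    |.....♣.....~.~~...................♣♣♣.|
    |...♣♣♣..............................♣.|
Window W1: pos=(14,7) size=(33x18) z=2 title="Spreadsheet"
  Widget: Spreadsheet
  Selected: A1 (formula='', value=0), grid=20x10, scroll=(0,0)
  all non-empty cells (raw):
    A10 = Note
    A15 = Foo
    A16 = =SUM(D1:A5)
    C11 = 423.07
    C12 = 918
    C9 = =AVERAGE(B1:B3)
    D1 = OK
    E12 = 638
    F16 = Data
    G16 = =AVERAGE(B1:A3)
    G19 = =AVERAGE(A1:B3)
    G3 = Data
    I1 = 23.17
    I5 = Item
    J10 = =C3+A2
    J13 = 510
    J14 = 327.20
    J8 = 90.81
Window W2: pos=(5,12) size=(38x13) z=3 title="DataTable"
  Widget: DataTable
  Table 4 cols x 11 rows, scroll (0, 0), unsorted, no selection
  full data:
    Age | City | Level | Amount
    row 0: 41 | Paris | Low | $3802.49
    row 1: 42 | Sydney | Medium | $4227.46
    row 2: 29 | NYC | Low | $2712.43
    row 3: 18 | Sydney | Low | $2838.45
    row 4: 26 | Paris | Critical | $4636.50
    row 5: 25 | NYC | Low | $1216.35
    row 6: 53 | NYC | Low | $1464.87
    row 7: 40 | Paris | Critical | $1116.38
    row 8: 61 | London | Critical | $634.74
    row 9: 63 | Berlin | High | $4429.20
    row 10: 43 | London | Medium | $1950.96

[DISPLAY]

.........┃A1:                            ┃    
.........┃       A       B       C       ┃    
┏━━━━━━━━━━━━━━━━━━━━━━━━━━━━━━━━━━━━┓---┃    
┃ DataTable                          ┃OK ┃    
┠────────────────────────────────────┨   ┃    
┃Age│City  │Level   │Amount          ┃   ┃    
┃───┼──────┼────────┼────────        ┃   ┃    
┃41 │Paris │Low     │$3802.49        ┃   ┃    
┃42 │Sydney│Medium  │$4227.46        ┃   ┃    
┃29 │NYC   │Low     │$2712.43        ┃   ┃    
┃18 │Sydney│Low     │$2838.45        ┃   ┃    
┃26 │Paris │Critical│$4636.50        ┃   ┃    
┃25 │NYC   │Low     │$1216.35        ┃   ┃    
┃53 │NYC   │Low     │$1464.87        ┃   ┃    
┗━━━━━━━━━━━━━━━━━━━━━━━━━━━━━━━━━━━━┛━━━┛    
                                              
                                              
                                              
                                              
                                              


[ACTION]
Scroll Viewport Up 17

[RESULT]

                                              
                                              
                                              
                                              
                                              
                                              
                                              
━━━━━━━━━┏━━━━━━━━━━━━━━━━━━━━━━━━━━━━━━━┓    
pNavigato┃ Spreadsheet                   ┃    
─────────┠───────────────────────────────┨    
.........┃A1:                            ┃    
.........┃       A       B       C       ┃    
┏━━━━━━━━━━━━━━━━━━━━━━━━━━━━━━━━━━━━┓---┃    
┃ DataTable                          ┃OK ┃    
┠────────────────────────────────────┨   ┃    
┃Age│City  │Level   │Amount          ┃   ┃    
┃───┼──────┼────────┼────────        ┃   ┃    
┃41 │Paris │Low     │$3802.49        ┃   ┃    
┃42 │Sydney│Medium  │$4227.46        ┃   ┃    
┃29 │NYC   │Low     │$2712.43        ┃   ┃    


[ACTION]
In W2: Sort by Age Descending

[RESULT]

                                              
                                              
                                              
                                              
                                              
                                              
                                              
━━━━━━━━━┏━━━━━━━━━━━━━━━━━━━━━━━━━━━━━━━┓    
pNavigato┃ Spreadsheet                   ┃    
─────────┠───────────────────────────────┨    
.........┃A1:                            ┃    
.........┃       A       B       C       ┃    
┏━━━━━━━━━━━━━━━━━━━━━━━━━━━━━━━━━━━━┓---┃    
┃ DataTable                          ┃OK ┃    
┠────────────────────────────────────┨   ┃    
┃Ag▼│City  │Level   │Amount          ┃   ┃    
┃───┼──────┼────────┼────────        ┃   ┃    
┃63 │Berlin│High    │$4429.20        ┃   ┃    
┃61 │London│Critical│$634.74         ┃   ┃    
┃53 │NYC   │Low     │$1464.87        ┃   ┃    


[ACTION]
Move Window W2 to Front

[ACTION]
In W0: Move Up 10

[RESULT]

                                              
                                              
                                              
                                              
                                              
                                              
                                              
━━━━━━━━━┏━━━━━━━━━━━━━━━━━━━━━━━━━━━━━━━┓    
pNavigato┃ Spreadsheet                   ┃    
─────────┠───────────────────────────────┨    
         ┃A1:                            ┃    
         ┃       A       B       C       ┃    
┏━━━━━━━━━━━━━━━━━━━━━━━━━━━━━━━━━━━━┓---┃    
┃ DataTable                          ┃OK ┃    
┠────────────────────────────────────┨   ┃    
┃Ag▼│City  │Level   │Amount          ┃   ┃    
┃───┼──────┼────────┼────────        ┃   ┃    
┃63 │Berlin│High    │$4429.20        ┃   ┃    
┃61 │London│Critical│$634.74         ┃   ┃    
┃53 │NYC   │Low     │$1464.87        ┃   ┃    


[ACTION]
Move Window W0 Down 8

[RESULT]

                                              
                                              
                                              
                                              
                                              
                                              
                                              
         ┏━━━━━━━━━━━━━━━━━━━━━━━━━━━━━━━┓    
         ┃ Spreadsheet                   ┃    
         ┠───────────────────────────────┨    
         ┃A1:                            ┃    
         ┃       A       B       C       ┃    
┏━━━━━━━━━━━━━━━━━━━━━━━━━━━━━━━━━━━━┓---┃    
┃ DataTable                          ┃OK ┃    
┠────────────────────────────────────┨   ┃    
┃Ag▼│City  │Level   │Amount          ┃   ┃    
┃───┼──────┼────────┼────────        ┃   ┃    
┃63 │Berlin│High    │$4429.20        ┃   ┃    
┃61 │London│Critical│$634.74         ┃   ┃    
┃53 │NYC   │Low     │$1464.87        ┃   ┃    


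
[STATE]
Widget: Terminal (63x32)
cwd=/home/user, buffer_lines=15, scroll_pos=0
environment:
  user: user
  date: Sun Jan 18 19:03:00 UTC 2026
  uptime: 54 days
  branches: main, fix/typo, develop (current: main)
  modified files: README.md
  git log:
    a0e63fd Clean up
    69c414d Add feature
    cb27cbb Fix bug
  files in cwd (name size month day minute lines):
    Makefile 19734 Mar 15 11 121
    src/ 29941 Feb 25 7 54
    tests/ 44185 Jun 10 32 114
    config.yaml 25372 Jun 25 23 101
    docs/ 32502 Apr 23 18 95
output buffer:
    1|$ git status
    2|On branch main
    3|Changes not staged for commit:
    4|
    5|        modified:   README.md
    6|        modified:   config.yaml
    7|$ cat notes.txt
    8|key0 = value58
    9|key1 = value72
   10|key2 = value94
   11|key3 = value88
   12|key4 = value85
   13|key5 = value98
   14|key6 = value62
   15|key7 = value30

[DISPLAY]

$ git status                                                   
On branch main                                                 
Changes not staged for commit:                                 
                                                               
        modified:   README.md                                  
        modified:   config.yaml                                
$ cat notes.txt                                                
key0 = value58                                                 
key1 = value72                                                 
key2 = value94                                                 
key3 = value88                                                 
key4 = value85                                                 
key5 = value98                                                 
key6 = value62                                                 
key7 = value30                                                 
$ █                                                            
                                                               
                                                               
                                                               
                                                               
                                                               
                                                               
                                                               
                                                               
                                                               
                                                               
                                                               
                                                               
                                                               
                                                               
                                                               
                                                               


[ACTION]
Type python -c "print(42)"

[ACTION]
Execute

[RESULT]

$ git status                                                   
On branch main                                                 
Changes not staged for commit:                                 
                                                               
        modified:   README.md                                  
        modified:   config.yaml                                
$ cat notes.txt                                                
key0 = value58                                                 
key1 = value72                                                 
key2 = value94                                                 
key3 = value88                                                 
key4 = value85                                                 
key5 = value98                                                 
key6 = value62                                                 
key7 = value30                                                 
$ python -c "print(42)"                                        
42                                                             
$ █                                                            
                                                               
                                                               
                                                               
                                                               
                                                               
                                                               
                                                               
                                                               
                                                               
                                                               
                                                               
                                                               
                                                               
                                                               


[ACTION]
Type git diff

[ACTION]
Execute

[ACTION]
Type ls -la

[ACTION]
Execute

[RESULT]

$ git status                                                   
On branch main                                                 
Changes not staged for commit:                                 
                                                               
        modified:   README.md                                  
        modified:   config.yaml                                
$ cat notes.txt                                                
key0 = value58                                                 
key1 = value72                                                 
key2 = value94                                                 
key3 = value88                                                 
key4 = value85                                                 
key5 = value98                                                 
key6 = value62                                                 
key7 = value30                                                 
$ python -c "print(42)"                                        
42                                                             
$ git diff                                                     
diff --git a/main.py b/main.py                                 
--- a/main.py                                                  
+++ b/main.py                                                  
@@ -1,3 +1,4 @@                                                
+# updated                                                     
 import sys                                                    
$ ls -la                                                       
-rw-r--r--  1 user group    19734 Mar 15 10:11 Makefile        
drwxr-xr-x  1 user group    29941 Feb 25 10:07 src/            
drwxr-xr-x  1 user group    44185 Jun 10 10:32 tests/          
-rw-r--r--  1 user group    25372 Jun 25 10:23 config.yaml     
drwxr-xr-x  1 user group    32502 Apr 23 10:18 docs/           
$ █                                                            
                                                               


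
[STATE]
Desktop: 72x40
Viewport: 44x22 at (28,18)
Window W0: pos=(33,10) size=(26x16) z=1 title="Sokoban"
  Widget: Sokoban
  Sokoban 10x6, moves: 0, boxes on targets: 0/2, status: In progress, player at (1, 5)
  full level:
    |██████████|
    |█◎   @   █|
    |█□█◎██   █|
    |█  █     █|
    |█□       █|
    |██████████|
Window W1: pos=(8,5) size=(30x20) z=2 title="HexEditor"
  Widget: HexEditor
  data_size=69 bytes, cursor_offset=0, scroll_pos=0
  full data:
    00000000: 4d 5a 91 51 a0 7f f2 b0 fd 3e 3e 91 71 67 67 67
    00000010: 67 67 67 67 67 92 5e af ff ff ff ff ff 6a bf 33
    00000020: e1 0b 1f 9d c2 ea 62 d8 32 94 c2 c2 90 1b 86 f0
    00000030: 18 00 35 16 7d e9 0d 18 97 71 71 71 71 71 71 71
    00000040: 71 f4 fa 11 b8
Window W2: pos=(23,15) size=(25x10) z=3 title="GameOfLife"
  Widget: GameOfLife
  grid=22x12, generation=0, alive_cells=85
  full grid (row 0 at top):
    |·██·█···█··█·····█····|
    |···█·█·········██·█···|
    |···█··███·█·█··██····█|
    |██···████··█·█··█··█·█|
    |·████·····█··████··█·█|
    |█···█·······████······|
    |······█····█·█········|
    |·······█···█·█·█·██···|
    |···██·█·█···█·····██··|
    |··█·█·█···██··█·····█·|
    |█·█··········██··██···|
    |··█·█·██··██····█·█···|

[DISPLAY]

 0                 ┃          ┃             
·████··█·█··█··█·█ ┃          ┃             
█·····█··████··█·█ ┃          ┃             
█·······████······ ┃          ┃             
··█····█·█········ ┃          ┃             
···█···█·█·█·██··· ┃          ┃             
━━━━━━━━━━━━━━━━━━━┛          ┃             
     ┗━━━━━━━━━━━━━━━━━━━━━━━━┛             
                                            
                                            
                                            
                                            
                                            
                                            
                                            
                                            
                                            
                                            
                                            
                                            
                                            
                                            


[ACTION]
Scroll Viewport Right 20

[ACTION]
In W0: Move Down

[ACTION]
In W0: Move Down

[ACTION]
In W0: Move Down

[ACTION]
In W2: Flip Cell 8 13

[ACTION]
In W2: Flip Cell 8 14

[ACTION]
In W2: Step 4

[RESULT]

 4                 ┃          ┃             
█·····███···█····· ┃          ┃             
·█·····███···█···· ┃          ┃             
█·███·█·····█·█··· ┃          ┃             
·█·█·······██·█··· ┃          ┃             
··██······██████·· ┃          ┃             
━━━━━━━━━━━━━━━━━━━┛          ┃             
     ┗━━━━━━━━━━━━━━━━━━━━━━━━┛             
                                            
                                            
                                            
                                            
                                            
                                            
                                            
                                            
                                            
                                            
                                            
                                            
                                            
                                            


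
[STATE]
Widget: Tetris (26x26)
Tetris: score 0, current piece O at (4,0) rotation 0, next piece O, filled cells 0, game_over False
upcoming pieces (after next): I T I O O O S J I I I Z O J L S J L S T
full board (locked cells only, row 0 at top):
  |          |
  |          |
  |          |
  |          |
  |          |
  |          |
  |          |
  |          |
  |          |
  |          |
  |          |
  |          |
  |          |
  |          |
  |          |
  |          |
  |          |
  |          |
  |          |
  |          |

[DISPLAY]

    ▓▓    │Next:          
    ▓▓    │▓▓             
          │▓▓             
          │               
          │               
          │               
          │Score:         
          │0              
          │               
          │               
          │               
          │               
          │               
          │               
          │               
          │               
          │               
          │               
          │               
          │               
          │               
          │               
          │               
          │               
          │               
          │               


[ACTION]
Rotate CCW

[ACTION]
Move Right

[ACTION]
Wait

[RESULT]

          │Next:          
     ▓▓   │▓▓             
     ▓▓   │▓▓             
          │               
          │               
          │               
          │Score:         
          │0              
          │               
          │               
          │               
          │               
          │               
          │               
          │               
          │               
          │               
          │               
          │               
          │               
          │               
          │               
          │               
          │               
          │               
          │               


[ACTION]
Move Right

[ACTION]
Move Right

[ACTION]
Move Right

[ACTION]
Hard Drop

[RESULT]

    ▓▓    │Next:          
    ▓▓    │████           
          │               
          │               
          │               
          │               
          │Score:         
          │0              
          │               
          │               
          │               
          │               
          │               
          │               
          │               
          │               
          │               
          │               
        ▓▓│               
        ▓▓│               
          │               
          │               
          │               
          │               
          │               
          │               


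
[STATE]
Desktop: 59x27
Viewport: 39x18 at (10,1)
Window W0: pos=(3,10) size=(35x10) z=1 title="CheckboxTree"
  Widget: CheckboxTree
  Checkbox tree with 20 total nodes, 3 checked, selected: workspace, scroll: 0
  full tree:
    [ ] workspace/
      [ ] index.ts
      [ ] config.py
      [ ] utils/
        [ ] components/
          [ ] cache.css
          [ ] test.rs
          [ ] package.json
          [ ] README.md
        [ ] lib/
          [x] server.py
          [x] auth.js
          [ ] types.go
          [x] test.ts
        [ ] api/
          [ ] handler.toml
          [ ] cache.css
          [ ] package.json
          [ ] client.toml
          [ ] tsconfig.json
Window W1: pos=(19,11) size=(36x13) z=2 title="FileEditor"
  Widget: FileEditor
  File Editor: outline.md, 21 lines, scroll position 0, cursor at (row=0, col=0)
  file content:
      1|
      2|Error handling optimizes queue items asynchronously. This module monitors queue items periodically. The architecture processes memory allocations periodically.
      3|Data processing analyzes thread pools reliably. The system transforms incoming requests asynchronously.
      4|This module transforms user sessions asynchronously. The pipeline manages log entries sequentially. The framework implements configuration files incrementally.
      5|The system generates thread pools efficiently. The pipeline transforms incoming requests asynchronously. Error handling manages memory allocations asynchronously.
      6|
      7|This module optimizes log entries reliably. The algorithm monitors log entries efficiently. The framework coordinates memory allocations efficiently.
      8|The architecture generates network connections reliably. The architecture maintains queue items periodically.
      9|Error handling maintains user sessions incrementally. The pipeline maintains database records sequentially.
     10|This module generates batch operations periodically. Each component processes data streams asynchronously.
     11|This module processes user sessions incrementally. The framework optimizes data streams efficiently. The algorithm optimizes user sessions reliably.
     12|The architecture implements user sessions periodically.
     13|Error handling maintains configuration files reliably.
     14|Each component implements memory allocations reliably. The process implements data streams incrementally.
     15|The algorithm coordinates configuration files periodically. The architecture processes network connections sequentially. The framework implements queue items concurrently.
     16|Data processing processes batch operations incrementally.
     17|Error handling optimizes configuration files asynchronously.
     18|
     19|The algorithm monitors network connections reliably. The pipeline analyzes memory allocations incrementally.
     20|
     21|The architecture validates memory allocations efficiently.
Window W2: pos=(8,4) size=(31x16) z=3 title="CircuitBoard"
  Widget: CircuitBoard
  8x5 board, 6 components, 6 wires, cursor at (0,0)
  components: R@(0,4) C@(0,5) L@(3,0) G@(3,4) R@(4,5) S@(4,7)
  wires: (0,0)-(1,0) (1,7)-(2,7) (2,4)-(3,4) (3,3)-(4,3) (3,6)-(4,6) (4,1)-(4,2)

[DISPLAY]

                                       
                                       
                                       
━━━━━━━━━━━━━━━━━━━━━━━━━━━━┓          
CircuitBoard                ┃          
────────────────────────────┨          
  0 1 2 3 4 5 6 7           ┃          
  [.]              R   C    ┃          
   │                        ┃          
   ·                        ┃          
                            ┃━━━━━━━━━━
                   ·        ┃          
                   │        ┃──────────
   L           ·   G       ·┃          
               │           │┃mizes queu
       · ─ ·   ·       R   ·┃lyzes thre
ursor: (0,0)                ┃rms user s
                            ┃s thread p


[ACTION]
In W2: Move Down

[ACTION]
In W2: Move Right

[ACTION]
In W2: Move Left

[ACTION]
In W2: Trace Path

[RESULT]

                                       
                                       
                                       
━━━━━━━━━━━━━━━━━━━━━━━━━━━━┓          
CircuitBoard                ┃          
────────────────────────────┨          
  0 1 2 3 4 5 6 7           ┃          
   ·               R   C    ┃          
   │                        ┃          
  [.]                       ┃          
                            ┃━━━━━━━━━━
                   ·        ┃          
                   │        ┃──────────
   L           ·   G       ·┃          
               │           │┃mizes queu
       · ─ ·   ·       R   ·┃lyzes thre
ursor: (1,0)  Trace: Path wi┃rms user s
                            ┃s thread p


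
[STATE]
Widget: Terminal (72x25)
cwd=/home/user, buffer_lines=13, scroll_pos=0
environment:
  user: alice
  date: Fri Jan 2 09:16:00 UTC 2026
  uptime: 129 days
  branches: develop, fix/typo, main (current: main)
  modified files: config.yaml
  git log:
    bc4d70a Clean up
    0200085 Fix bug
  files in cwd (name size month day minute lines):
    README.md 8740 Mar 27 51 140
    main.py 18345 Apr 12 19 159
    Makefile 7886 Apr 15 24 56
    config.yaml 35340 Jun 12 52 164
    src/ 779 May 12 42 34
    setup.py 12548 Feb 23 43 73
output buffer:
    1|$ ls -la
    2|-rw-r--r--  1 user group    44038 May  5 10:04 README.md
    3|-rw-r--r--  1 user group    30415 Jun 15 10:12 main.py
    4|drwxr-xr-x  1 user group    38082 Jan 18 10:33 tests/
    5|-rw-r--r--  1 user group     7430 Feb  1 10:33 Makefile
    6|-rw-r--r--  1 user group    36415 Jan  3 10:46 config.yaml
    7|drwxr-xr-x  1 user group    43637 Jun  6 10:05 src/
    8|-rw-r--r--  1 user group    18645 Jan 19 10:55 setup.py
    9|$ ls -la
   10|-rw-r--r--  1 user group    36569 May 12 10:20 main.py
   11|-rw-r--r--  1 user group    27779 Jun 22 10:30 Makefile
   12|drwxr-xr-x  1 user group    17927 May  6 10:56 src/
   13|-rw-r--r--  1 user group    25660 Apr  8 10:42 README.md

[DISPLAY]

$ ls -la                                                                
-rw-r--r--  1 user group    44038 May  5 10:04 README.md                
-rw-r--r--  1 user group    30415 Jun 15 10:12 main.py                  
drwxr-xr-x  1 user group    38082 Jan 18 10:33 tests/                   
-rw-r--r--  1 user group     7430 Feb  1 10:33 Makefile                 
-rw-r--r--  1 user group    36415 Jan  3 10:46 config.yaml              
drwxr-xr-x  1 user group    43637 Jun  6 10:05 src/                     
-rw-r--r--  1 user group    18645 Jan 19 10:55 setup.py                 
$ ls -la                                                                
-rw-r--r--  1 user group    36569 May 12 10:20 main.py                  
-rw-r--r--  1 user group    27779 Jun 22 10:30 Makefile                 
drwxr-xr-x  1 user group    17927 May  6 10:56 src/                     
-rw-r--r--  1 user group    25660 Apr  8 10:42 README.md                
$ █                                                                     
                                                                        
                                                                        
                                                                        
                                                                        
                                                                        
                                                                        
                                                                        
                                                                        
                                                                        
                                                                        
                                                                        


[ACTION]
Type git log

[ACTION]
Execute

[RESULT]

$ ls -la                                                                
-rw-r--r--  1 user group    44038 May  5 10:04 README.md                
-rw-r--r--  1 user group    30415 Jun 15 10:12 main.py                  
drwxr-xr-x  1 user group    38082 Jan 18 10:33 tests/                   
-rw-r--r--  1 user group     7430 Feb  1 10:33 Makefile                 
-rw-r--r--  1 user group    36415 Jan  3 10:46 config.yaml              
drwxr-xr-x  1 user group    43637 Jun  6 10:05 src/                     
-rw-r--r--  1 user group    18645 Jan 19 10:55 setup.py                 
$ ls -la                                                                
-rw-r--r--  1 user group    36569 May 12 10:20 main.py                  
-rw-r--r--  1 user group    27779 Jun 22 10:30 Makefile                 
drwxr-xr-x  1 user group    17927 May  6 10:56 src/                     
-rw-r--r--  1 user group    25660 Apr  8 10:42 README.md                
$ git log                                                               
bc4d70a Clean up                                                        
0200085 Fix bug                                                         
$ █                                                                     
                                                                        
                                                                        
                                                                        
                                                                        
                                                                        
                                                                        
                                                                        
                                                                        


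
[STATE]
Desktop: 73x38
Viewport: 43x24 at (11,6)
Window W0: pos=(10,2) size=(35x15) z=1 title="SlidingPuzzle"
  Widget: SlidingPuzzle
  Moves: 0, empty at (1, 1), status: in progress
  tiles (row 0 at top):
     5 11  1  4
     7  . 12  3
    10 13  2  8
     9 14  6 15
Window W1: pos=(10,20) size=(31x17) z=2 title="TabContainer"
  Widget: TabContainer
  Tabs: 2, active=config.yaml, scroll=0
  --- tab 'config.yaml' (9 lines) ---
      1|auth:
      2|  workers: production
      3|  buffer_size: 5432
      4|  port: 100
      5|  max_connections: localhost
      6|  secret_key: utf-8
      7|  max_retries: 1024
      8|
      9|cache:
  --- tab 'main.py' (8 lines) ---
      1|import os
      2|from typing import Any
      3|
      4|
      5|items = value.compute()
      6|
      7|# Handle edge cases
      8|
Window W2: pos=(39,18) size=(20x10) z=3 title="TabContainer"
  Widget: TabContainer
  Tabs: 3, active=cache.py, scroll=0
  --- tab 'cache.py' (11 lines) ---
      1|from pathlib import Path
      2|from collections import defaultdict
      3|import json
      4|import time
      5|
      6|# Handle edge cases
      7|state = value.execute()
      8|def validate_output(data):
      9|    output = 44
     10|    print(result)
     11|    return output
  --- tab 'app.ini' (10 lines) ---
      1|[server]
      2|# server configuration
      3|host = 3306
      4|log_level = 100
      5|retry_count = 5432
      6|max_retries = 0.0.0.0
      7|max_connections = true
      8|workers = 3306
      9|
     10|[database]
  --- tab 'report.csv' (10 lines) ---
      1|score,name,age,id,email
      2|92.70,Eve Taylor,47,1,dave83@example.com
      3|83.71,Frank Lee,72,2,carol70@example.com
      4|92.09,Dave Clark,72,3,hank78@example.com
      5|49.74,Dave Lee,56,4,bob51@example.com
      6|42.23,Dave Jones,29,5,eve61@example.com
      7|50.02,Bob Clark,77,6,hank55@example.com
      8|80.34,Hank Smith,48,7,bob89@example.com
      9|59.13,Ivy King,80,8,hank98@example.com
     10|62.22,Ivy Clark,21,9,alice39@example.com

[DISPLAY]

│  5 │ 11 │  1 │  4 │            ┃         
├────┼────┼────┼────┤            ┃         
│  7 │    │ 12 │  3 │            ┃         
├────┼────┼────┼────┤            ┃         
│ 10 │ 13 │  2 │  8 │            ┃         
├────┼────┼────┼────┤            ┃         
│  9 │ 14 │  6 │ 15 │            ┃         
└────┴────┴────┴────┘            ┃         
Moves: 0                         ┃         
                                 ┃         
━━━━━━━━━━━━━━━━━━━━━━━━━━━━━━━━━┛         
                                           
                            ┏━━━━━━━━━━━━━━
                            ┃ TabContainer 
━━━━━━━━━━━━━━━━━━━━━━━━━━━━┠──────────────
 TabContainer               ┃[cache.py]│ ap
────────────────────────────┃──────────────
[config.yaml]│ main.py      ┃from pathlib i
────────────────────────────┃from collectio
auth:                       ┃import json   
  workers: production       ┃import time   
  buffer_size: 5432         ┗━━━━━━━━━━━━━━
  port: 100                  ┃             
  max_connections: localhost ┃             


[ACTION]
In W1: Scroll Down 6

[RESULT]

│  5 │ 11 │  1 │  4 │            ┃         
├────┼────┼────┼────┤            ┃         
│  7 │    │ 12 │  3 │            ┃         
├────┼────┼────┼────┤            ┃         
│ 10 │ 13 │  2 │  8 │            ┃         
├────┼────┼────┼────┤            ┃         
│  9 │ 14 │  6 │ 15 │            ┃         
└────┴────┴────┴────┘            ┃         
Moves: 0                         ┃         
                                 ┃         
━━━━━━━━━━━━━━━━━━━━━━━━━━━━━━━━━┛         
                                           
                            ┏━━━━━━━━━━━━━━
                            ┃ TabContainer 
━━━━━━━━━━━━━━━━━━━━━━━━━━━━┠──────────────
 TabContainer               ┃[cache.py]│ ap
────────────────────────────┃──────────────
[config.yaml]│ main.py      ┃from pathlib i
────────────────────────────┃from collectio
  max_retries: 1024         ┃import json   
                            ┃import time   
cache:                      ┗━━━━━━━━━━━━━━
                             ┃             
                             ┃             


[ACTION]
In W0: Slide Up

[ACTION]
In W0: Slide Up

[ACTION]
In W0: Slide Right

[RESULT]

│  5 │ 11 │  1 │  4 │            ┃         
├────┼────┼────┼────┤            ┃         
│  7 │ 13 │ 12 │  3 │            ┃         
├────┼────┼────┼────┤            ┃         
│ 10 │ 14 │  2 │  8 │            ┃         
├────┼────┼────┼────┤            ┃         
│    │  9 │  6 │ 15 │            ┃         
└────┴────┴────┴────┘            ┃         
Moves: 3                         ┃         
                                 ┃         
━━━━━━━━━━━━━━━━━━━━━━━━━━━━━━━━━┛         
                                           
                            ┏━━━━━━━━━━━━━━
                            ┃ TabContainer 
━━━━━━━━━━━━━━━━━━━━━━━━━━━━┠──────────────
 TabContainer               ┃[cache.py]│ ap
────────────────────────────┃──────────────
[config.yaml]│ main.py      ┃from pathlib i
────────────────────────────┃from collectio
  max_retries: 1024         ┃import json   
                            ┃import time   
cache:                      ┗━━━━━━━━━━━━━━
                             ┃             
                             ┃             


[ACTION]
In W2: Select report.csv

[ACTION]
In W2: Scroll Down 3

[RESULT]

│  5 │ 11 │  1 │  4 │            ┃         
├────┼────┼────┼────┤            ┃         
│  7 │ 13 │ 12 │  3 │            ┃         
├────┼────┼────┼────┤            ┃         
│ 10 │ 14 │  2 │  8 │            ┃         
├────┼────┼────┼────┤            ┃         
│    │  9 │  6 │ 15 │            ┃         
└────┴────┴────┴────┘            ┃         
Moves: 3                         ┃         
                                 ┃         
━━━━━━━━━━━━━━━━━━━━━━━━━━━━━━━━━┛         
                                           
                            ┏━━━━━━━━━━━━━━
                            ┃ TabContainer 
━━━━━━━━━━━━━━━━━━━━━━━━━━━━┠──────────────
 TabContainer               ┃ cache.py │ ap
────────────────────────────┃──────────────
[config.yaml]│ main.py      ┃92.09,Dave Cla
────────────────────────────┃49.74,Dave Lee
  max_retries: 1024         ┃42.23,Dave Jon
                            ┃50.02,Bob Clar
cache:                      ┗━━━━━━━━━━━━━━
                             ┃             
                             ┃             
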